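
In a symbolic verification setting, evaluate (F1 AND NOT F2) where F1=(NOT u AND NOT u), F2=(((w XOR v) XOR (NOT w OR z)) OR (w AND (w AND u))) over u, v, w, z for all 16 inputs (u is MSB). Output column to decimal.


F1 = (NOT u AND NOT u)
F2 = (((w XOR v) XOR (NOT w OR z)) OR (w AND (w AND u)))
Counterexample to F1=>F2 is where F1=1 and F2=0.
Evaluate each row (bits = u,v,w,z, MSB first):
  row 0 [0000]: F1=1 F2=1 -> F1&~F2 -> 0
  row 1 [0001]: F1=1 F2=1 -> F1&~F2 -> 0
  row 2 [0010]: F1=1 F2=1 -> F1&~F2 -> 0
  row 3 [0011]: F1=1 F2=0 -> F1&~F2 -> 1
  row 4 [0100]: F1=1 F2=0 -> F1&~F2 -> 1
  row 5 [0101]: F1=1 F2=0 -> F1&~F2 -> 1
  row 6 [0110]: F1=1 F2=0 -> F1&~F2 -> 1
  row 7 [0111]: F1=1 F2=1 -> F1&~F2 -> 0
  row 8 [1000]: F1=0 F2=1 -> F1&~F2 -> 0
  row 9 [1001]: F1=0 F2=1 -> F1&~F2 -> 0
  row 10 [1010]: F1=0 F2=1 -> F1&~F2 -> 0
  row 11 [1011]: F1=0 F2=1 -> F1&~F2 -> 0
  row 12 [1100]: F1=0 F2=0 -> F1&~F2 -> 0
  row 13 [1101]: F1=0 F2=0 -> F1&~F2 -> 0
  row 14 [1110]: F1=0 F2=1 -> F1&~F2 -> 0
  row 15 [1111]: F1=0 F2=1 -> F1&~F2 -> 0
Full result column, 4 rows per line (u,v fixed per line; w,z runs 00..11 left to right):
  rows 0-3 [u,v=00]: 0001  = hex 1
  rows 4-7 [u,v=01]: 1110  = hex E
  rows 8-11 [u,v=10]: 0000  = hex 0
  rows 12-15 [u,v=11]: 0000  = hex 0
Counterexample vector (row 0 .. row 15) = 0001111000000000
Output column grouped in 4s = 0001 1110 0000 0000 = 0x1E00
Convert to decimal digit by digit (value = value*16 + digit):
  1 -> 1
  1*16 + 14 (E) = 30
  30*16 + 0 = 480
  480*16 + 0 = 7680
Decimal = 7680

7680


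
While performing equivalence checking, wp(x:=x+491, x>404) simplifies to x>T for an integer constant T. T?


Formula: wp(x:=E, P) = P[E/x] (substitute E for x in postcondition)
Step 1: Postcondition: x>404
Step 2: Substitute x+491 for x: x+491>404
Step 3: Solve for x: x > 404-491 = -87

-87


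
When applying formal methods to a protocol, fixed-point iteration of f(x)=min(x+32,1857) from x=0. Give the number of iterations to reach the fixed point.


Step 1: x=0, cap=1857, increment=32
Step 2: x grows by 32 each step until capped at 1857; fixed point is x=1857
Step 3: iterations = ceil(1857/32) = 59

59


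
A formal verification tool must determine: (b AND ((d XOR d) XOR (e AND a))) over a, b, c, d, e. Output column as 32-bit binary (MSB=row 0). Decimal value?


Formula: (b AND ((d XOR d) XOR (e AND a))) over a, b, c, d, e (32 rows)
Evaluate each row (bits = a,b,c,d,e, MSB first):
  row 0 [00000]: (0 AND ((0 XOR 0) XOR (0 AND 0))) -> 0
  row 1 [00001]: (0 AND ((0 XOR 0) XOR (1 AND 0))) -> 0
  row 2 [00010]: (0 AND ((1 XOR 1) XOR (0 AND 0))) -> 0
  row 3 [00011]: (0 AND ((1 XOR 1) XOR (1 AND 0))) -> 0
  row 4 [00100]: (0 AND ((0 XOR 0) XOR (0 AND 0))) -> 0
  row 5 [00101]: (0 AND ((0 XOR 0) XOR (1 AND 0))) -> 0
  row 6 [00110]: (0 AND ((1 XOR 1) XOR (0 AND 0))) -> 0
  row 7 [00111]: (0 AND ((1 XOR 1) XOR (1 AND 0))) -> 0
  row 8 [01000]: (1 AND ((0 XOR 0) XOR (0 AND 0))) -> 0
  row 9 [01001]: (1 AND ((0 XOR 0) XOR (1 AND 0))) -> 0
  row 10 [01010]: (1 AND ((1 XOR 1) XOR (0 AND 0))) -> 0
  row 11 [01011]: (1 AND ((1 XOR 1) XOR (1 AND 0))) -> 0
  row 12 [01100]: (1 AND ((0 XOR 0) XOR (0 AND 0))) -> 0
  row 13 [01101]: (1 AND ((0 XOR 0) XOR (1 AND 0))) -> 0
  row 14 [01110]: (1 AND ((1 XOR 1) XOR (0 AND 0))) -> 0
  row 15 [01111]: (1 AND ((1 XOR 1) XOR (1 AND 0))) -> 0
  row 16 [10000]: (0 AND ((0 XOR 0) XOR (0 AND 1))) -> 0
  row 17 [10001]: (0 AND ((0 XOR 0) XOR (1 AND 1))) -> 0
  row 18 [10010]: (0 AND ((1 XOR 1) XOR (0 AND 1))) -> 0
  row 19 [10011]: (0 AND ((1 XOR 1) XOR (1 AND 1))) -> 0
  row 20 [10100]: (0 AND ((0 XOR 0) XOR (0 AND 1))) -> 0
  row 21 [10101]: (0 AND ((0 XOR 0) XOR (1 AND 1))) -> 0
  row 22 [10110]: (0 AND ((1 XOR 1) XOR (0 AND 1))) -> 0
  row 23 [10111]: (0 AND ((1 XOR 1) XOR (1 AND 1))) -> 0
  row 24 [11000]: (1 AND ((0 XOR 0) XOR (0 AND 1))) -> 0
  row 25 [11001]: (1 AND ((0 XOR 0) XOR (1 AND 1))) -> 1
  row 26 [11010]: (1 AND ((1 XOR 1) XOR (0 AND 1))) -> 0
  row 27 [11011]: (1 AND ((1 XOR 1) XOR (1 AND 1))) -> 1
  row 28 [11100]: (1 AND ((0 XOR 0) XOR (0 AND 1))) -> 0
  row 29 [11101]: (1 AND ((0 XOR 0) XOR (1 AND 1))) -> 1
  row 30 [11110]: (1 AND ((1 XOR 1) XOR (0 AND 1))) -> 0
  row 31 [11111]: (1 AND ((1 XOR 1) XOR (1 AND 1))) -> 1
Full result column, 4 rows per line (a,b,c fixed per line; d,e runs 00..11 left to right):
  rows 0-3 [a,b,c=000]: 0000  = hex 0
  rows 4-7 [a,b,c=001]: 0000  = hex 0
  rows 8-11 [a,b,c=010]: 0000  = hex 0
  rows 12-15 [a,b,c=011]: 0000  = hex 0
  rows 16-19 [a,b,c=100]: 0000  = hex 0
  rows 20-23 [a,b,c=101]: 0000  = hex 0
  rows 24-27 [a,b,c=110]: 0101  = hex 5
  rows 28-31 [a,b,c=111]: 0101  = hex 5
Output column (row 0 .. row 31) = 00000000000000000000000001010101
Output column grouped in 4s = 0000 0000 0000 0000 0000 0000 0101 0101 = 0x00000055
Convert to decimal digit by digit (value = value*16 + digit):
  0 -> 0
  0*16 + 0 = 0
  0*16 + 0 = 0
  0*16 + 0 = 0
  0*16 + 0 = 0
  0*16 + 0 = 0
  0*16 + 5 = 5
  5*16 + 5 = 85
Decimal = 85

85


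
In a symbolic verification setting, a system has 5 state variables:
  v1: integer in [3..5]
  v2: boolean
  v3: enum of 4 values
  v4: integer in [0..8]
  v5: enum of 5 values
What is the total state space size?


State space = product of domain sizes of all variables.
Domain sizes:
  v1 (integer in [3..5]): 3
  v2 (boolean): 2
  v3 (enum of 4 values): 4
  v4 (integer in [0..8]): 9
  v5 (enum of 5 values): 5
Product = 3 * 2 * 4 * 9 * 5 = 1080

1080


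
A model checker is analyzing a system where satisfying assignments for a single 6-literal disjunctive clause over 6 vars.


Step 1: Total=2^6=64
Step 2: Unsat when all 6 false: 2^0=1
Step 3: Sat=64-1=63

63


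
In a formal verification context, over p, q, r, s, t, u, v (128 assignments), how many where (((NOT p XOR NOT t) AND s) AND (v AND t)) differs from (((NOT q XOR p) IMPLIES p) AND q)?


F1 = (((NOT p XOR NOT t) AND s) AND (v AND t))
F2 = (((NOT q XOR p) IMPLIES p) AND q)
Evaluate both on each of 128 rows (bits = p,q,r,s,t,u,v):
  row 0 [0000000]: F1=0 F2=0 -> 0
  row 1 [0000001]: F1=0 F2=0 -> 0
  row 2 [0000010]: F1=0 F2=0 -> 0
  row 3 [0000011]: F1=0 F2=0 -> 0
  row 4 [0000100]: F1=0 F2=0 -> 0
  (every remaining row is evaluated the same way; all 128 results are listed next)
Full result column, 8 rows per line (p,q,r,s fixed per line; t,u,v runs 000..111 left to right):
  rows 0-7 [p,q,r,s=0000]: 00000000  (ones: 0)
  rows 8-15 [p,q,r,s=0001]: 00000101  (ones: 2)
  rows 16-23 [p,q,r,s=0010]: 00000000  (ones: 0)
  rows 24-31 [p,q,r,s=0011]: 00000101  (ones: 2)
  rows 32-39 [p,q,r,s=0100]: 11111111  (ones: 8)
  rows 40-47 [p,q,r,s=0101]: 11111010  (ones: 6)
  rows 48-55 [p,q,r,s=0110]: 11111111  (ones: 8)
  rows 56-63 [p,q,r,s=0111]: 11111010  (ones: 6)
  rows 64-71 [p,q,r,s=1000]: 00000000  (ones: 0)
  rows 72-79 [p,q,r,s=1001]: 00000000  (ones: 0)
  rows 80-87 [p,q,r,s=1010]: 00000000  (ones: 0)
  rows 88-95 [p,q,r,s=1011]: 00000000  (ones: 0)
  rows 96-103 [p,q,r,s=1100]: 11111111  (ones: 8)
  rows 104-111 [p,q,r,s=1101]: 11111111  (ones: 8)
  rows 112-119 [p,q,r,s=1110]: 11111111  (ones: 8)
  rows 120-127 [p,q,r,s=1111]: 11111111  (ones: 8)
Disagreements = 0+2+0+2+8+6+8+6+0+0+0+0+8+8+8+8 = 64

64


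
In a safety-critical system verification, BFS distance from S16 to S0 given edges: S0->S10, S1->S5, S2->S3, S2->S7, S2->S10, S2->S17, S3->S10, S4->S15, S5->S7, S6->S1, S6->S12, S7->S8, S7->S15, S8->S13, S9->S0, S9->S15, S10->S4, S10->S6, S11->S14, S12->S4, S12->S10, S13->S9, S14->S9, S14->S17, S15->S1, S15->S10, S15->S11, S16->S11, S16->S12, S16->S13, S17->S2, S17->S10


BFS layer-by-layer from S16:
  dist 0: {S16}
  dist 1: {S11, S12, S13}
  dist 2: {S4, S9, S10, S14}
  dist 3: {S0, S6, S15, S17}
  -> S0 reached at distance 3
Shortest path length = 3

3


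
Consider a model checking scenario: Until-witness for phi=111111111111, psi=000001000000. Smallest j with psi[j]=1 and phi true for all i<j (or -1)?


(phi U psi) at 0: need smallest j with psi[j]=1 and phi[i]=1 for all i in [0,j).
Scan from step 0:
  step 0: phi=1, psi=0 -> continue
  step 1: phi=1, psi=0 -> continue
  step 2: phi=1, psi=0 -> continue
  step 3: phi=1, psi=0 -> continue
  step 5: psi=1 and phi held for [0,5) -> witness found
Witness step = 5

5


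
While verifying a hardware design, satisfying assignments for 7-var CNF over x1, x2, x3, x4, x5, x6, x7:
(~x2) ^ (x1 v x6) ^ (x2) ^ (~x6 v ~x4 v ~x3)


CNF with 4 clauses over 7 vars (128 assignments).
An assignment satisfies CNF iff every clause has >=1 true literal.
Check each row (bits = x1,x2,x3,x4,x5,x6,x7; clause T/F shown):
  row 0 [0000000]: clauses=TFFT -> 0
  row 1 [0000001]: clauses=TFFT -> 0
  row 2 [0000010]: clauses=TTFT -> 0
  row 3 [0000011]: clauses=TTFT -> 0
  row 4 [0000100]: clauses=TFFT -> 0
  (every remaining row is evaluated the same way; all 128 results are listed next)
Full result column, 8 rows per line (x1,x2,x3,x4 fixed per line; x5,x6,x7 runs 000..111 left to right):
  rows 0-7 [x1,x2,x3,x4=0000]: 00000000  (ones: 0)
  rows 8-15 [x1,x2,x3,x4=0001]: 00000000  (ones: 0)
  rows 16-23 [x1,x2,x3,x4=0010]: 00000000  (ones: 0)
  rows 24-31 [x1,x2,x3,x4=0011]: 00000000  (ones: 0)
  rows 32-39 [x1,x2,x3,x4=0100]: 00000000  (ones: 0)
  rows 40-47 [x1,x2,x3,x4=0101]: 00000000  (ones: 0)
  rows 48-55 [x1,x2,x3,x4=0110]: 00000000  (ones: 0)
  rows 56-63 [x1,x2,x3,x4=0111]: 00000000  (ones: 0)
  rows 64-71 [x1,x2,x3,x4=1000]: 00000000  (ones: 0)
  rows 72-79 [x1,x2,x3,x4=1001]: 00000000  (ones: 0)
  rows 80-87 [x1,x2,x3,x4=1010]: 00000000  (ones: 0)
  rows 88-95 [x1,x2,x3,x4=1011]: 00000000  (ones: 0)
  rows 96-103 [x1,x2,x3,x4=1100]: 00000000  (ones: 0)
  rows 104-111 [x1,x2,x3,x4=1101]: 00000000  (ones: 0)
  rows 112-119 [x1,x2,x3,x4=1110]: 00000000  (ones: 0)
  rows 120-127 [x1,x2,x3,x4=1111]: 00000000  (ones: 0)
Satisfying assignments = 0+0+0+0+0+0+0+0+0+0+0+0+0+0+0+0 = 0

0


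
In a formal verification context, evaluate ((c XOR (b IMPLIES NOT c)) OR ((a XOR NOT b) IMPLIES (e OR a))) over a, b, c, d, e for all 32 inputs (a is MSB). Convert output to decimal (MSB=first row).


Formula: ((c XOR (b IMPLIES NOT c)) OR ((a XOR NOT b) IMPLIES (e OR a))) over a, b, c, d, e (32 rows)
Evaluate each row (bits = a,b,c,d,e, MSB first):
  row 0 [00000]: ((0 XOR (0 IMPLIES NOT 0)) OR ((0 XOR NOT 0) IMPLIES (0 OR 0))) -> 1
  row 1 [00001]: ((0 XOR (0 IMPLIES NOT 0)) OR ((0 XOR NOT 0) IMPLIES (1 OR 0))) -> 1
  row 2 [00010]: ((0 XOR (0 IMPLIES NOT 0)) OR ((0 XOR NOT 0) IMPLIES (0 OR 0))) -> 1
  row 3 [00011]: ((0 XOR (0 IMPLIES NOT 0)) OR ((0 XOR NOT 0) IMPLIES (1 OR 0))) -> 1
  row 4 [00100]: ((1 XOR (0 IMPLIES NOT 1)) OR ((0 XOR NOT 0) IMPLIES (0 OR 0))) -> 0
  row 5 [00101]: ((1 XOR (0 IMPLIES NOT 1)) OR ((0 XOR NOT 0) IMPLIES (1 OR 0))) -> 1
  row 6 [00110]: ((1 XOR (0 IMPLIES NOT 1)) OR ((0 XOR NOT 0) IMPLIES (0 OR 0))) -> 0
  row 7 [00111]: ((1 XOR (0 IMPLIES NOT 1)) OR ((0 XOR NOT 0) IMPLIES (1 OR 0))) -> 1
  row 8 [01000]: ((0 XOR (1 IMPLIES NOT 0)) OR ((0 XOR NOT 1) IMPLIES (0 OR 0))) -> 1
  row 9 [01001]: ((0 XOR (1 IMPLIES NOT 0)) OR ((0 XOR NOT 1) IMPLIES (1 OR 0))) -> 1
  row 10 [01010]: ((0 XOR (1 IMPLIES NOT 0)) OR ((0 XOR NOT 1) IMPLIES (0 OR 0))) -> 1
  row 11 [01011]: ((0 XOR (1 IMPLIES NOT 0)) OR ((0 XOR NOT 1) IMPLIES (1 OR 0))) -> 1
  row 12 [01100]: ((1 XOR (1 IMPLIES NOT 1)) OR ((0 XOR NOT 1) IMPLIES (0 OR 0))) -> 1
  row 13 [01101]: ((1 XOR (1 IMPLIES NOT 1)) OR ((0 XOR NOT 1) IMPLIES (1 OR 0))) -> 1
  row 14 [01110]: ((1 XOR (1 IMPLIES NOT 1)) OR ((0 XOR NOT 1) IMPLIES (0 OR 0))) -> 1
  row 15 [01111]: ((1 XOR (1 IMPLIES NOT 1)) OR ((0 XOR NOT 1) IMPLIES (1 OR 0))) -> 1
  row 16 [10000]: ((0 XOR (0 IMPLIES NOT 0)) OR ((1 XOR NOT 0) IMPLIES (0 OR 1))) -> 1
  row 17 [10001]: ((0 XOR (0 IMPLIES NOT 0)) OR ((1 XOR NOT 0) IMPLIES (1 OR 1))) -> 1
  row 18 [10010]: ((0 XOR (0 IMPLIES NOT 0)) OR ((1 XOR NOT 0) IMPLIES (0 OR 1))) -> 1
  row 19 [10011]: ((0 XOR (0 IMPLIES NOT 0)) OR ((1 XOR NOT 0) IMPLIES (1 OR 1))) -> 1
  row 20 [10100]: ((1 XOR (0 IMPLIES NOT 1)) OR ((1 XOR NOT 0) IMPLIES (0 OR 1))) -> 1
  row 21 [10101]: ((1 XOR (0 IMPLIES NOT 1)) OR ((1 XOR NOT 0) IMPLIES (1 OR 1))) -> 1
  row 22 [10110]: ((1 XOR (0 IMPLIES NOT 1)) OR ((1 XOR NOT 0) IMPLIES (0 OR 1))) -> 1
  row 23 [10111]: ((1 XOR (0 IMPLIES NOT 1)) OR ((1 XOR NOT 0) IMPLIES (1 OR 1))) -> 1
  row 24 [11000]: ((0 XOR (1 IMPLIES NOT 0)) OR ((1 XOR NOT 1) IMPLIES (0 OR 1))) -> 1
  row 25 [11001]: ((0 XOR (1 IMPLIES NOT 0)) OR ((1 XOR NOT 1) IMPLIES (1 OR 1))) -> 1
  row 26 [11010]: ((0 XOR (1 IMPLIES NOT 0)) OR ((1 XOR NOT 1) IMPLIES (0 OR 1))) -> 1
  row 27 [11011]: ((0 XOR (1 IMPLIES NOT 0)) OR ((1 XOR NOT 1) IMPLIES (1 OR 1))) -> 1
  row 28 [11100]: ((1 XOR (1 IMPLIES NOT 1)) OR ((1 XOR NOT 1) IMPLIES (0 OR 1))) -> 1
  row 29 [11101]: ((1 XOR (1 IMPLIES NOT 1)) OR ((1 XOR NOT 1) IMPLIES (1 OR 1))) -> 1
  row 30 [11110]: ((1 XOR (1 IMPLIES NOT 1)) OR ((1 XOR NOT 1) IMPLIES (0 OR 1))) -> 1
  row 31 [11111]: ((1 XOR (1 IMPLIES NOT 1)) OR ((1 XOR NOT 1) IMPLIES (1 OR 1))) -> 1
Full result column, 4 rows per line (a,b,c fixed per line; d,e runs 00..11 left to right):
  rows 0-3 [a,b,c=000]: 1111  = hex F
  rows 4-7 [a,b,c=001]: 0101  = hex 5
  rows 8-11 [a,b,c=010]: 1111  = hex F
  rows 12-15 [a,b,c=011]: 1111  = hex F
  rows 16-19 [a,b,c=100]: 1111  = hex F
  rows 20-23 [a,b,c=101]: 1111  = hex F
  rows 24-27 [a,b,c=110]: 1111  = hex F
  rows 28-31 [a,b,c=111]: 1111  = hex F
Output column (row 0 .. row 31) = 11110101111111111111111111111111
Output column grouped in 4s = 1111 0101 1111 1111 1111 1111 1111 1111 = 0xF5FFFFFF
Convert to decimal digit by digit (value = value*16 + digit):
  F -> 15
  15*16 + 5 = 245
  245*16 + 15 (F) = 3935
  3935*16 + 15 (F) = 62975
  62975*16 + 15 (F) = 1007615
  1007615*16 + 15 (F) = 16121855
  16121855*16 + 15 (F) = 257949695
  257949695*16 + 15 (F) = 4127195135
Decimal = 4127195135

4127195135


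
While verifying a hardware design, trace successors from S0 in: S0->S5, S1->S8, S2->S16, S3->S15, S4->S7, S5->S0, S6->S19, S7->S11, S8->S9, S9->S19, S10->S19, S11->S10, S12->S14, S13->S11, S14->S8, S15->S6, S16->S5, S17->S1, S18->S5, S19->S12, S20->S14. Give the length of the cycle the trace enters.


Trace from S0 until a state repeats:
  S0 -> S5 -> S0
S0 first seen at step 0, revisited at step 2.
Cycle length = 2 - 0 = 2

2


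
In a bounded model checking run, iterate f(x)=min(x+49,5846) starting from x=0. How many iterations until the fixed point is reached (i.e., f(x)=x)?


Step 1: x=0, cap=5846, increment=49
Step 2: x grows by 49 each step until capped at 5846; fixed point is x=5846
Step 3: iterations = ceil(5846/49) = 120

120


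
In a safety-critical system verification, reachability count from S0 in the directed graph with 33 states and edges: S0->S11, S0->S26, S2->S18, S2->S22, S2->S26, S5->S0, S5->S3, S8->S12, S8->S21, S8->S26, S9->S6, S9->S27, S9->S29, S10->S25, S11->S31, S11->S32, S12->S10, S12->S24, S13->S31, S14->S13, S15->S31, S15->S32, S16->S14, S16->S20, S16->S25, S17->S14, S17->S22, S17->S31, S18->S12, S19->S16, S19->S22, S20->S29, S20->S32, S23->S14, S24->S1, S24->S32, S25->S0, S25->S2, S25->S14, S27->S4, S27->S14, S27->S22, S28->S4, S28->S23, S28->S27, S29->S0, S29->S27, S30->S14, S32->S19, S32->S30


BFS from S0:
  layer 0: {S0}
  layer 1: {S11, S26}
  layer 2: {S31, S32}
  layer 3: {S19, S30}
  layer 4: {S14, S16, S22}
  layer 5: {S13, S20, S25}
  layer 6: {S2, S29}
  layer 7: {S18, S27}
  layer 8: {S4, S12}
  layer 9: {S10, S24}
  layer 10: {S1}
Reachable set: {S0, S1, S2, S4, S10, S11, S12, S13, S14, S16, S18, S19, S20, S22, S24, S25, S26, S27, S29, S30, S31, S32}
Count = 22

22


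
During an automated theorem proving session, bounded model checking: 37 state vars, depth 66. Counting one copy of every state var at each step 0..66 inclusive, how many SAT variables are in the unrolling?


BMC unrolls to depth k, creating one copy of each state var for steps 0..k.
Step count = 66 + 1 = 67 (steps 0 through 66)
Vars per step = 37
Total = 37 * 67 = 2479

2479


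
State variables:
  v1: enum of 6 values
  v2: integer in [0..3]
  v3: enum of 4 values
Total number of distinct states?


State space = product of domain sizes of all variables.
Domain sizes:
  v1 (enum of 6 values): 6
  v2 (integer in [0..3]): 4
  v3 (enum of 4 values): 4
Product = 6 * 4 * 4 = 96

96


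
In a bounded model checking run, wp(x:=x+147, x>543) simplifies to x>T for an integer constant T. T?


Formula: wp(x:=E, P) = P[E/x] (substitute E for x in postcondition)
Step 1: Postcondition: x>543
Step 2: Substitute x+147 for x: x+147>543
Step 3: Solve for x: x > 543-147 = 396

396


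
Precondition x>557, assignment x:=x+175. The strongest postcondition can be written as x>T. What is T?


Formula: sp(P, x:=E) = exists old_x. (x = E[old_x/x]) AND P[old_x/x] (old_x is the value of x before the assignment; eliminate old_x by solving x = E[old_x/x] for old_x)
Step 1: Precondition P: x>557, i.e. old_x > 557
Step 2: Assignment gives x = old_x + 175, so old_x = x - 175
Step 3: Substitute into P: x - 175 > 557
Step 4: Simplify: x > 557+175 = 732

732


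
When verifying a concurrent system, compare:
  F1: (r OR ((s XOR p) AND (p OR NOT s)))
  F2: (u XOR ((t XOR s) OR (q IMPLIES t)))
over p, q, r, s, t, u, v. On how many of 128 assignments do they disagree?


F1 = (r OR ((s XOR p) AND (p OR NOT s)))
F2 = (u XOR ((t XOR s) OR (q IMPLIES t)))
Evaluate both on each of 128 rows (bits = p,q,r,s,t,u,v):
  row 0 [0000000]: F1=0 F2=1 (differ) -> 1
  row 1 [0000001]: F1=0 F2=1 (differ) -> 1
  row 2 [0000010]: F1=0 F2=0 -> 0
  row 3 [0000011]: F1=0 F2=0 -> 0
  row 4 [0000100]: F1=0 F2=1 (differ) -> 1
  (every remaining row is evaluated the same way; all 128 results are listed next)
Full result column, 8 rows per line (p,q,r,s fixed per line; t,u,v runs 000..111 left to right):
  rows 0-7 [p,q,r,s=0000]: 11001100  (ones: 4)
  rows 8-15 [p,q,r,s=0001]: 11001100  (ones: 4)
  rows 16-23 [p,q,r,s=0010]: 00110011  (ones: 4)
  rows 24-31 [p,q,r,s=0011]: 00110011  (ones: 4)
  rows 32-39 [p,q,r,s=0100]: 00111100  (ones: 4)
  rows 40-47 [p,q,r,s=0101]: 11001100  (ones: 4)
  rows 48-55 [p,q,r,s=0110]: 11000011  (ones: 4)
  rows 56-63 [p,q,r,s=0111]: 00110011  (ones: 4)
  rows 64-71 [p,q,r,s=1000]: 00110011  (ones: 4)
  rows 72-79 [p,q,r,s=1001]: 11001100  (ones: 4)
  rows 80-87 [p,q,r,s=1010]: 00110011  (ones: 4)
  rows 88-95 [p,q,r,s=1011]: 00110011  (ones: 4)
  rows 96-103 [p,q,r,s=1100]: 11000011  (ones: 4)
  rows 104-111 [p,q,r,s=1101]: 11001100  (ones: 4)
  rows 112-119 [p,q,r,s=1110]: 11000011  (ones: 4)
  rows 120-127 [p,q,r,s=1111]: 00110011  (ones: 4)
Disagreements = 4+4+4+4+4+4+4+4+4+4+4+4+4+4+4+4 = 64

64


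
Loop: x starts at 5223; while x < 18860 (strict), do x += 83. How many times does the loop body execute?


Step 1: x goes from 5223 toward 18860 by 83; the body runs while x<18860, so iterations = ceil((bound-start)/step)
Step 2: Distance=13637
Step 3: ceil(13637/83)=165

165


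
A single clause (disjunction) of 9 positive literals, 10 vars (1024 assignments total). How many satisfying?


Step 1: Total=2^10=1024
Step 2: Unsat when all 9 false: 2^1=2
Step 3: Sat=1024-2=1022

1022


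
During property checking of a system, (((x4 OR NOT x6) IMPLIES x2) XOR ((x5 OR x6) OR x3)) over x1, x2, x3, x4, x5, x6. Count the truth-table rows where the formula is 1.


Formula: (((x4 OR NOT x6) IMPLIES x2) XOR ((x5 OR x6) OR x3)) over 6 vars (64 rows)
Evaluate each row (x1, x2, x3, x4, x5, x6 as bits, MSB first):
  row 0 [000000]: (((0 OR NOT 0) IMPLIES 0) XOR ((0 OR 0) OR 0)) -> 0
  row 1 [000001]: (((0 OR NOT 1) IMPLIES 0) XOR ((0 OR 1) OR 0)) -> 0
  row 2 [000010]: (((0 OR NOT 0) IMPLIES 0) XOR ((1 OR 0) OR 0)) -> 1
  row 3 [000011]: (((0 OR NOT 1) IMPLIES 0) XOR ((1 OR 1) OR 0)) -> 0
  row 4 [000100]: (((1 OR NOT 0) IMPLIES 0) XOR ((0 OR 0) OR 0)) -> 0
  (every remaining row is evaluated the same way; all 64 results are listed next)
Full result column, 8 rows per line (x1,x2,x3 fixed per line; x4,x5,x6 runs 000..111 left to right):
  rows 0-7 [x1,x2,x3=000]: 00100111  (ones: 4)
  rows 8-15 [x1,x2,x3=001]: 10101111  (ones: 6)
  rows 16-23 [x1,x2,x3=010]: 10001000  (ones: 2)
  rows 24-31 [x1,x2,x3=011]: 00000000  (ones: 0)
  rows 32-39 [x1,x2,x3=100]: 00100111  (ones: 4)
  rows 40-47 [x1,x2,x3=101]: 10101111  (ones: 6)
  rows 48-55 [x1,x2,x3=110]: 10001000  (ones: 2)
  rows 56-63 [x1,x2,x3=111]: 00000000  (ones: 0)
Count of 1-rows = 4+6+2+0+4+6+2+0 = 24

24


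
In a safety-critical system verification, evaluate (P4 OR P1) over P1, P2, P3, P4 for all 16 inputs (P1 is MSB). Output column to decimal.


Formula: (P4 OR P1) over P1, P2, P3, P4 (16 rows)
Evaluate each row (bits = P1,P2,P3,P4, MSB first):
  row 0 [0000]: (0 OR 0) -> 0
  row 1 [0001]: (1 OR 0) -> 1
  row 2 [0010]: (0 OR 0) -> 0
  row 3 [0011]: (1 OR 0) -> 1
  row 4 [0100]: (0 OR 0) -> 0
  row 5 [0101]: (1 OR 0) -> 1
  row 6 [0110]: (0 OR 0) -> 0
  row 7 [0111]: (1 OR 0) -> 1
  row 8 [1000]: (0 OR 1) -> 1
  row 9 [1001]: (1 OR 1) -> 1
  row 10 [1010]: (0 OR 1) -> 1
  row 11 [1011]: (1 OR 1) -> 1
  row 12 [1100]: (0 OR 1) -> 1
  row 13 [1101]: (1 OR 1) -> 1
  row 14 [1110]: (0 OR 1) -> 1
  row 15 [1111]: (1 OR 1) -> 1
Full result column, 4 rows per line (P1,P2 fixed per line; P3,P4 runs 00..11 left to right):
  rows 0-3 [P1,P2=00]: 0101  = hex 5
  rows 4-7 [P1,P2=01]: 0101  = hex 5
  rows 8-11 [P1,P2=10]: 1111  = hex F
  rows 12-15 [P1,P2=11]: 1111  = hex F
Output column (row 0 .. row 15) = 0101010111111111
Output column grouped in 4s = 0101 0101 1111 1111 = 0x55FF
Convert to decimal digit by digit (value = value*16 + digit):
  5 -> 5
  5*16 + 5 = 85
  85*16 + 15 (F) = 1375
  1375*16 + 15 (F) = 22015
Decimal = 22015

22015


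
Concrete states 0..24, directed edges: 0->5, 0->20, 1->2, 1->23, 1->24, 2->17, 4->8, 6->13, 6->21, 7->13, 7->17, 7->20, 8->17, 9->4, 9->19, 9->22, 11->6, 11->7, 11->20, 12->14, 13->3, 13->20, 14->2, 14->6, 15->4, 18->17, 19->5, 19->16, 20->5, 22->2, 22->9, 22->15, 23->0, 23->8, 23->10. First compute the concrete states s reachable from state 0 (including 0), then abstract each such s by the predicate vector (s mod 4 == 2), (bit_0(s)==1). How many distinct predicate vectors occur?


BFS from 0:
Concrete reachable: {0, 5, 20}
Abstract via predicates (s mod 4 == 2), (bit_0(s)==1):
  (0,0) <- {0, 20}
  (0,1) <- {5}
Distinct abstract states = 2

2


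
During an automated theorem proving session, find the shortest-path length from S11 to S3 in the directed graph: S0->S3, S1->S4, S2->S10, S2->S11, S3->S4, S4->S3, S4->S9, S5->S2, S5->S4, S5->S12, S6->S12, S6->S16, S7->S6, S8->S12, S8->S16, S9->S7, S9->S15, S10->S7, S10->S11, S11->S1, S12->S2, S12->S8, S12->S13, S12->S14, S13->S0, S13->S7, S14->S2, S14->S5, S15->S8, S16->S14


BFS layer-by-layer from S11:
  dist 0: {S11}
  dist 1: {S1}
  dist 2: {S4}
  dist 3: {S3, S9}
  -> S3 reached at distance 3
Shortest path length = 3

3


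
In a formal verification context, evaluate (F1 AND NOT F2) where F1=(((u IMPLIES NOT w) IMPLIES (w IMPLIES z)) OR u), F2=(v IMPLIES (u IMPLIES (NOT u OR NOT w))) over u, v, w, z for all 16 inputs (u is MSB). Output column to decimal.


F1 = (((u IMPLIES NOT w) IMPLIES (w IMPLIES z)) OR u)
F2 = (v IMPLIES (u IMPLIES (NOT u OR NOT w)))
Counterexample to F1=>F2 is where F1=1 and F2=0.
Evaluate each row (bits = u,v,w,z, MSB first):
  row 0 [0000]: F1=1 F2=1 -> F1&~F2 -> 0
  row 1 [0001]: F1=1 F2=1 -> F1&~F2 -> 0
  row 2 [0010]: F1=0 F2=1 -> F1&~F2 -> 0
  row 3 [0011]: F1=1 F2=1 -> F1&~F2 -> 0
  row 4 [0100]: F1=1 F2=1 -> F1&~F2 -> 0
  row 5 [0101]: F1=1 F2=1 -> F1&~F2 -> 0
  row 6 [0110]: F1=0 F2=1 -> F1&~F2 -> 0
  row 7 [0111]: F1=1 F2=1 -> F1&~F2 -> 0
  row 8 [1000]: F1=1 F2=1 -> F1&~F2 -> 0
  row 9 [1001]: F1=1 F2=1 -> F1&~F2 -> 0
  row 10 [1010]: F1=1 F2=1 -> F1&~F2 -> 0
  row 11 [1011]: F1=1 F2=1 -> F1&~F2 -> 0
  row 12 [1100]: F1=1 F2=1 -> F1&~F2 -> 0
  row 13 [1101]: F1=1 F2=1 -> F1&~F2 -> 0
  row 14 [1110]: F1=1 F2=0 -> F1&~F2 -> 1
  row 15 [1111]: F1=1 F2=0 -> F1&~F2 -> 1
Full result column, 4 rows per line (u,v fixed per line; w,z runs 00..11 left to right):
  rows 0-3 [u,v=00]: 0000  = hex 0
  rows 4-7 [u,v=01]: 0000  = hex 0
  rows 8-11 [u,v=10]: 0000  = hex 0
  rows 12-15 [u,v=11]: 0011  = hex 3
Counterexample vector (row 0 .. row 15) = 0000000000000011
Output column grouped in 4s = 0000 0000 0000 0011 = 0x0003
Convert to decimal digit by digit (value = value*16 + digit):
  0 -> 0
  0*16 + 0 = 0
  0*16 + 0 = 0
  0*16 + 3 = 3
Decimal = 3

3


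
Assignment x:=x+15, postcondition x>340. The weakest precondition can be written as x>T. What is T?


Formula: wp(x:=E, P) = P[E/x] (substitute E for x in postcondition)
Step 1: Postcondition: x>340
Step 2: Substitute x+15 for x: x+15>340
Step 3: Solve for x: x > 340-15 = 325

325


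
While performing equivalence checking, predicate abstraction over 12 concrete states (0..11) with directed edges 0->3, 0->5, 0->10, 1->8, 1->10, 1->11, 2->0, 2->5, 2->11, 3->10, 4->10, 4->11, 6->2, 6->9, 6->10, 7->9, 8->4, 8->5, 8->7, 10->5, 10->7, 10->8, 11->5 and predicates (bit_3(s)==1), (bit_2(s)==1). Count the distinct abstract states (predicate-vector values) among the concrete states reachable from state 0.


BFS from 0:
Concrete reachable: {0, 3, 4, 5, 7, 8, 9, 10, 11}
Abstract via predicates (bit_3(s)==1), (bit_2(s)==1):
  (0,0) <- {0, 3}
  (0,1) <- {4, 5, 7}
  (1,0) <- {8, 9, 10, 11}
Distinct abstract states = 3

3


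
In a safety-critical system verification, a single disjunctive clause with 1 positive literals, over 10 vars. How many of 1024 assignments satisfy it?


Step 1: Total=2^10=1024
Step 2: Unsat when all 1 false: 2^9=512
Step 3: Sat=1024-512=512

512


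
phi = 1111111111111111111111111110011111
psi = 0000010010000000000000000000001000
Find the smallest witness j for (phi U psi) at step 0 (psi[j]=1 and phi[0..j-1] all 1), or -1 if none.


(phi U psi) at 0: need smallest j with psi[j]=1 and phi[i]=1 for all i in [0,j).
Scan from step 0:
  step 0: phi=1, psi=0 -> continue
  step 1: phi=1, psi=0 -> continue
  step 2: phi=1, psi=0 -> continue
  step 3: phi=1, psi=0 -> continue
  step 5: psi=1 and phi held for [0,5) -> witness found
Witness step = 5

5


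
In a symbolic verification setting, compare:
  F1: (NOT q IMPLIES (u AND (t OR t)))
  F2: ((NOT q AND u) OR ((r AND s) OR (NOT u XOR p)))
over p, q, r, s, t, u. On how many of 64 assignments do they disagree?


F1 = (NOT q IMPLIES (u AND (t OR t)))
F2 = ((NOT q AND u) OR ((r AND s) OR (NOT u XOR p)))
Evaluate both on each of 64 rows (bits = p,q,r,s,t,u):
  row 0 [000000]: F1=0 F2=1 (differ) -> 1
  row 1 [000001]: F1=0 F2=1 (differ) -> 1
  row 2 [000010]: F1=0 F2=1 (differ) -> 1
  row 3 [000011]: F1=1 F2=1 -> 0
  row 4 [000100]: F1=0 F2=1 (differ) -> 1
  (every remaining row is evaluated the same way; all 64 results are listed next)
Full result column, 8 rows per line (p,q,r fixed per line; s,t,u runs 000..111 left to right):
  rows 0-7 [p,q,r=000]: 11101110  (ones: 6)
  rows 8-15 [p,q,r=001]: 11101110  (ones: 6)
  rows 16-23 [p,q,r=010]: 01010101  (ones: 4)
  rows 24-31 [p,q,r=011]: 01010000  (ones: 2)
  rows 32-39 [p,q,r=100]: 01000100  (ones: 2)
  rows 40-47 [p,q,r=101]: 01001110  (ones: 4)
  rows 48-55 [p,q,r=110]: 10101010  (ones: 4)
  rows 56-63 [p,q,r=111]: 10100000  (ones: 2)
Disagreements = 6+6+4+2+2+4+4+2 = 30

30


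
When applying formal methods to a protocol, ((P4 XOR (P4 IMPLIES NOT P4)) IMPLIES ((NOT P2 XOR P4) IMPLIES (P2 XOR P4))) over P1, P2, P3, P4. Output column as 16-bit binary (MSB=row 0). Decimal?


Formula: ((P4 XOR (P4 IMPLIES NOT P4)) IMPLIES ((NOT P2 XOR P4) IMPLIES (P2 XOR P4))) over P1, P2, P3, P4 (16 rows)
Evaluate each row (bits = P1,P2,P3,P4, MSB first):
  row 0 [0000]: ((0 XOR (0 IMPLIES NOT 0)) IMPLIES ((NOT 0 XOR 0) IMPLIES (0 XOR 0))) -> 0
  row 1 [0001]: ((1 XOR (1 IMPLIES NOT 1)) IMPLIES ((NOT 0 XOR 1) IMPLIES (0 XOR 1))) -> 1
  row 2 [0010]: ((0 XOR (0 IMPLIES NOT 0)) IMPLIES ((NOT 0 XOR 0) IMPLIES (0 XOR 0))) -> 0
  row 3 [0011]: ((1 XOR (1 IMPLIES NOT 1)) IMPLIES ((NOT 0 XOR 1) IMPLIES (0 XOR 1))) -> 1
  row 4 [0100]: ((0 XOR (0 IMPLIES NOT 0)) IMPLIES ((NOT 1 XOR 0) IMPLIES (1 XOR 0))) -> 1
  row 5 [0101]: ((1 XOR (1 IMPLIES NOT 1)) IMPLIES ((NOT 1 XOR 1) IMPLIES (1 XOR 1))) -> 0
  row 6 [0110]: ((0 XOR (0 IMPLIES NOT 0)) IMPLIES ((NOT 1 XOR 0) IMPLIES (1 XOR 0))) -> 1
  row 7 [0111]: ((1 XOR (1 IMPLIES NOT 1)) IMPLIES ((NOT 1 XOR 1) IMPLIES (1 XOR 1))) -> 0
  row 8 [1000]: ((0 XOR (0 IMPLIES NOT 0)) IMPLIES ((NOT 0 XOR 0) IMPLIES (0 XOR 0))) -> 0
  row 9 [1001]: ((1 XOR (1 IMPLIES NOT 1)) IMPLIES ((NOT 0 XOR 1) IMPLIES (0 XOR 1))) -> 1
  row 10 [1010]: ((0 XOR (0 IMPLIES NOT 0)) IMPLIES ((NOT 0 XOR 0) IMPLIES (0 XOR 0))) -> 0
  row 11 [1011]: ((1 XOR (1 IMPLIES NOT 1)) IMPLIES ((NOT 0 XOR 1) IMPLIES (0 XOR 1))) -> 1
  row 12 [1100]: ((0 XOR (0 IMPLIES NOT 0)) IMPLIES ((NOT 1 XOR 0) IMPLIES (1 XOR 0))) -> 1
  row 13 [1101]: ((1 XOR (1 IMPLIES NOT 1)) IMPLIES ((NOT 1 XOR 1) IMPLIES (1 XOR 1))) -> 0
  row 14 [1110]: ((0 XOR (0 IMPLIES NOT 0)) IMPLIES ((NOT 1 XOR 0) IMPLIES (1 XOR 0))) -> 1
  row 15 [1111]: ((1 XOR (1 IMPLIES NOT 1)) IMPLIES ((NOT 1 XOR 1) IMPLIES (1 XOR 1))) -> 0
Full result column, 4 rows per line (P1,P2 fixed per line; P3,P4 runs 00..11 left to right):
  rows 0-3 [P1,P2=00]: 0101  = hex 5
  rows 4-7 [P1,P2=01]: 1010  = hex A
  rows 8-11 [P1,P2=10]: 0101  = hex 5
  rows 12-15 [P1,P2=11]: 1010  = hex A
Output column (row 0 .. row 15) = 0101101001011010
Output column grouped in 4s = 0101 1010 0101 1010 = 0x5A5A
Convert to decimal digit by digit (value = value*16 + digit):
  5 -> 5
  5*16 + 10 (A) = 90
  90*16 + 5 = 1445
  1445*16 + 10 (A) = 23130
Decimal = 23130

23130


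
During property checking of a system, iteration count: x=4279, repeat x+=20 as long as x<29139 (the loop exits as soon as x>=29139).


Step 1: x goes from 4279 toward 29139 by 20; the body runs while x<29139, so iterations = ceil((bound-start)/step)
Step 2: Distance=24860
Step 3: ceil(24860/20)=1243

1243


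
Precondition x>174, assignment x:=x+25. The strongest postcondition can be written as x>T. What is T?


Formula: sp(P, x:=E) = exists old_x. (x = E[old_x/x]) AND P[old_x/x] (old_x is the value of x before the assignment; eliminate old_x by solving x = E[old_x/x] for old_x)
Step 1: Precondition P: x>174, i.e. old_x > 174
Step 2: Assignment gives x = old_x + 25, so old_x = x - 25
Step 3: Substitute into P: x - 25 > 174
Step 4: Simplify: x > 174+25 = 199

199


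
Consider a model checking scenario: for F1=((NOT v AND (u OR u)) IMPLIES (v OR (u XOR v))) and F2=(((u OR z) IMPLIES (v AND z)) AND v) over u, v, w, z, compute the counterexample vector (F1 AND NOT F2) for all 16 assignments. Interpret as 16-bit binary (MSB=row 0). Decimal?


F1 = ((NOT v AND (u OR u)) IMPLIES (v OR (u XOR v)))
F2 = (((u OR z) IMPLIES (v AND z)) AND v)
Counterexample to F1=>F2 is where F1=1 and F2=0.
Evaluate each row (bits = u,v,w,z, MSB first):
  row 0 [0000]: F1=1 F2=0 -> F1&~F2 -> 1
  row 1 [0001]: F1=1 F2=0 -> F1&~F2 -> 1
  row 2 [0010]: F1=1 F2=0 -> F1&~F2 -> 1
  row 3 [0011]: F1=1 F2=0 -> F1&~F2 -> 1
  row 4 [0100]: F1=1 F2=1 -> F1&~F2 -> 0
  row 5 [0101]: F1=1 F2=1 -> F1&~F2 -> 0
  row 6 [0110]: F1=1 F2=1 -> F1&~F2 -> 0
  row 7 [0111]: F1=1 F2=1 -> F1&~F2 -> 0
  row 8 [1000]: F1=1 F2=0 -> F1&~F2 -> 1
  row 9 [1001]: F1=1 F2=0 -> F1&~F2 -> 1
  row 10 [1010]: F1=1 F2=0 -> F1&~F2 -> 1
  row 11 [1011]: F1=1 F2=0 -> F1&~F2 -> 1
  row 12 [1100]: F1=1 F2=0 -> F1&~F2 -> 1
  row 13 [1101]: F1=1 F2=1 -> F1&~F2 -> 0
  row 14 [1110]: F1=1 F2=0 -> F1&~F2 -> 1
  row 15 [1111]: F1=1 F2=1 -> F1&~F2 -> 0
Full result column, 4 rows per line (u,v fixed per line; w,z runs 00..11 left to right):
  rows 0-3 [u,v=00]: 1111  = hex F
  rows 4-7 [u,v=01]: 0000  = hex 0
  rows 8-11 [u,v=10]: 1111  = hex F
  rows 12-15 [u,v=11]: 1010  = hex A
Counterexample vector (row 0 .. row 15) = 1111000011111010
Output column grouped in 4s = 1111 0000 1111 1010 = 0xF0FA
Convert to decimal digit by digit (value = value*16 + digit):
  F -> 15
  15*16 + 0 = 240
  240*16 + 15 (F) = 3855
  3855*16 + 10 (A) = 61690
Decimal = 61690

61690


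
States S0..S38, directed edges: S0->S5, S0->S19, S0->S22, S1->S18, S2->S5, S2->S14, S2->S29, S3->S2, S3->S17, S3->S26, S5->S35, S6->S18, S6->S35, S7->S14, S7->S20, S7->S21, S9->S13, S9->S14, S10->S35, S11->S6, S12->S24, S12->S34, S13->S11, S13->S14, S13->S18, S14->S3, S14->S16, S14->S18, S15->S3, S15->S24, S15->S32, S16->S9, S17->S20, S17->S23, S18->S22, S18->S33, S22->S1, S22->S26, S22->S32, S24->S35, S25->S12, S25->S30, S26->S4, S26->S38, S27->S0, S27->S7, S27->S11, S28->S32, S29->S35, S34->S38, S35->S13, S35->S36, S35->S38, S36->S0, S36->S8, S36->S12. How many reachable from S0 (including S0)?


BFS from S0:
  layer 0: {S0}
  layer 1: {S5, S19, S22}
  layer 2: {S1, S26, S32, S35}
  layer 3: {S4, S13, S18, S36, S38}
  layer 4: {S8, S11, S12, S14, S33}
  layer 5: {S3, S6, S16, S24, S34}
  layer 6: {S2, S9, S17}
  layer 7: {S20, S23, S29}
Reachable set: {S0, S1, S2, S3, S4, S5, S6, S8, S9, S11, S12, S13, S14, S16, S17, S18, S19, S20, S22, S23, S24, S26, S29, S32, S33, S34, S35, S36, S38}
Count = 29

29


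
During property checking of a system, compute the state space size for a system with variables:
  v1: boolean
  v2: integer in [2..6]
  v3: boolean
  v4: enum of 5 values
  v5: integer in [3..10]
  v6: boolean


State space = product of domain sizes of all variables.
Domain sizes:
  v1 (boolean): 2
  v2 (integer in [2..6]): 5
  v3 (boolean): 2
  v4 (enum of 5 values): 5
  v5 (integer in [3..10]): 8
  v6 (boolean): 2
Product = 2 * 5 * 2 * 5 * 8 * 2 = 1600

1600


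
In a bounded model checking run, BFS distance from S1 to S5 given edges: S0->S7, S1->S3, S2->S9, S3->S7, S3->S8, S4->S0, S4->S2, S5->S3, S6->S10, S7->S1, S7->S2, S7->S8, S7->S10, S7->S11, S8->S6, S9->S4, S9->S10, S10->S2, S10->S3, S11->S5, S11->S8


BFS layer-by-layer from S1:
  dist 0: {S1}
  dist 1: {S3}
  dist 2: {S7, S8}
  dist 3: {S2, S6, S10, S11}
  dist 4: {S5, S9}
  -> S5 reached at distance 4
Shortest path length = 4

4


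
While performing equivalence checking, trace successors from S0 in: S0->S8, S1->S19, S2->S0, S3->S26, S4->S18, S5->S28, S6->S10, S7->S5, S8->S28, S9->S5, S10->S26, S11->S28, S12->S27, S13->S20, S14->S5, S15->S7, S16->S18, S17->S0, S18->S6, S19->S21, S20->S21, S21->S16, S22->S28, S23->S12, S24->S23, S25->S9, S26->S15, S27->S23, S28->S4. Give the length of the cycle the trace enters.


Trace from S0 until a state repeats:
  S0 -> S8 -> S28 -> S4 -> S18 -> S6 -> S10 -> S26 -> S15 -> S7 -> S5 -> S28
S28 first seen at step 2, revisited at step 11.
Cycle length = 11 - 2 = 9

9


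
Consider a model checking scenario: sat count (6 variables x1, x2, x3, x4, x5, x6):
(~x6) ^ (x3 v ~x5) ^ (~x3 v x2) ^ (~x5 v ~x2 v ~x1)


CNF with 4 clauses over 6 vars (64 assignments).
An assignment satisfies CNF iff every clause has >=1 true literal.
Check each row (bits = x1,x2,x3,x4,x5,x6; clause T/F shown):
  row 0 [000000]: clauses=TTTT -> 1
  row 1 [000001]: clauses=FTTT -> 0
  row 2 [000010]: clauses=TFTT -> 0
  row 3 [000011]: clauses=FFTT -> 0
  row 4 [000100]: clauses=TTTT -> 1
  (every remaining row is evaluated the same way; all 64 results are listed next)
Full result column, 8 rows per line (x1,x2,x3 fixed per line; x4,x5,x6 runs 000..111 left to right):
  rows 0-7 [x1,x2,x3=000]: 10001000  (ones: 2)
  rows 8-15 [x1,x2,x3=001]: 00000000  (ones: 0)
  rows 16-23 [x1,x2,x3=010]: 10001000  (ones: 2)
  rows 24-31 [x1,x2,x3=011]: 10101010  (ones: 4)
  rows 32-39 [x1,x2,x3=100]: 10001000  (ones: 2)
  rows 40-47 [x1,x2,x3=101]: 00000000  (ones: 0)
  rows 48-55 [x1,x2,x3=110]: 10001000  (ones: 2)
  rows 56-63 [x1,x2,x3=111]: 10001000  (ones: 2)
Satisfying assignments = 2+0+2+4+2+0+2+2 = 14

14


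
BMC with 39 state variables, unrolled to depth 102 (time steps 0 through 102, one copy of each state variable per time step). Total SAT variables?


BMC unrolls to depth k, creating one copy of each state var for steps 0..k.
Step count = 102 + 1 = 103 (steps 0 through 102)
Vars per step = 39
Total = 39 * 103 = 4017

4017


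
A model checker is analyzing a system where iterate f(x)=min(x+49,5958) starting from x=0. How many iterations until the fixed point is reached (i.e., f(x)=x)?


Step 1: x=0, cap=5958, increment=49
Step 2: x grows by 49 each step until capped at 5958; fixed point is x=5958
Step 3: iterations = ceil(5958/49) = 122

122


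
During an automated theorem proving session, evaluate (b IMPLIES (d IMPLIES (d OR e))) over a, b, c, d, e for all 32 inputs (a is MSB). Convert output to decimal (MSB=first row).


Formula: (b IMPLIES (d IMPLIES (d OR e))) over a, b, c, d, e (32 rows)
Evaluate each row (bits = a,b,c,d,e, MSB first):
  row 0 [00000]: (0 IMPLIES (0 IMPLIES (0 OR 0))) -> 1
  row 1 [00001]: (0 IMPLIES (0 IMPLIES (0 OR 1))) -> 1
  row 2 [00010]: (0 IMPLIES (1 IMPLIES (1 OR 0))) -> 1
  row 3 [00011]: (0 IMPLIES (1 IMPLIES (1 OR 1))) -> 1
  row 4 [00100]: (0 IMPLIES (0 IMPLIES (0 OR 0))) -> 1
  row 5 [00101]: (0 IMPLIES (0 IMPLIES (0 OR 1))) -> 1
  row 6 [00110]: (0 IMPLIES (1 IMPLIES (1 OR 0))) -> 1
  row 7 [00111]: (0 IMPLIES (1 IMPLIES (1 OR 1))) -> 1
  row 8 [01000]: (1 IMPLIES (0 IMPLIES (0 OR 0))) -> 1
  row 9 [01001]: (1 IMPLIES (0 IMPLIES (0 OR 1))) -> 1
  row 10 [01010]: (1 IMPLIES (1 IMPLIES (1 OR 0))) -> 1
  row 11 [01011]: (1 IMPLIES (1 IMPLIES (1 OR 1))) -> 1
  row 12 [01100]: (1 IMPLIES (0 IMPLIES (0 OR 0))) -> 1
  row 13 [01101]: (1 IMPLIES (0 IMPLIES (0 OR 1))) -> 1
  row 14 [01110]: (1 IMPLIES (1 IMPLIES (1 OR 0))) -> 1
  row 15 [01111]: (1 IMPLIES (1 IMPLIES (1 OR 1))) -> 1
  row 16 [10000]: (0 IMPLIES (0 IMPLIES (0 OR 0))) -> 1
  row 17 [10001]: (0 IMPLIES (0 IMPLIES (0 OR 1))) -> 1
  row 18 [10010]: (0 IMPLIES (1 IMPLIES (1 OR 0))) -> 1
  row 19 [10011]: (0 IMPLIES (1 IMPLIES (1 OR 1))) -> 1
  row 20 [10100]: (0 IMPLIES (0 IMPLIES (0 OR 0))) -> 1
  row 21 [10101]: (0 IMPLIES (0 IMPLIES (0 OR 1))) -> 1
  row 22 [10110]: (0 IMPLIES (1 IMPLIES (1 OR 0))) -> 1
  row 23 [10111]: (0 IMPLIES (1 IMPLIES (1 OR 1))) -> 1
  row 24 [11000]: (1 IMPLIES (0 IMPLIES (0 OR 0))) -> 1
  row 25 [11001]: (1 IMPLIES (0 IMPLIES (0 OR 1))) -> 1
  row 26 [11010]: (1 IMPLIES (1 IMPLIES (1 OR 0))) -> 1
  row 27 [11011]: (1 IMPLIES (1 IMPLIES (1 OR 1))) -> 1
  row 28 [11100]: (1 IMPLIES (0 IMPLIES (0 OR 0))) -> 1
  row 29 [11101]: (1 IMPLIES (0 IMPLIES (0 OR 1))) -> 1
  row 30 [11110]: (1 IMPLIES (1 IMPLIES (1 OR 0))) -> 1
  row 31 [11111]: (1 IMPLIES (1 IMPLIES (1 OR 1))) -> 1
Full result column, 4 rows per line (a,b,c fixed per line; d,e runs 00..11 left to right):
  rows 0-3 [a,b,c=000]: 1111  = hex F
  rows 4-7 [a,b,c=001]: 1111  = hex F
  rows 8-11 [a,b,c=010]: 1111  = hex F
  rows 12-15 [a,b,c=011]: 1111  = hex F
  rows 16-19 [a,b,c=100]: 1111  = hex F
  rows 20-23 [a,b,c=101]: 1111  = hex F
  rows 24-27 [a,b,c=110]: 1111  = hex F
  rows 28-31 [a,b,c=111]: 1111  = hex F
Output column (row 0 .. row 31) = 11111111111111111111111111111111
Output column grouped in 4s = 1111 1111 1111 1111 1111 1111 1111 1111 = 0xFFFFFFFF
Convert to decimal digit by digit (value = value*16 + digit):
  F -> 15
  15*16 + 15 (F) = 255
  255*16 + 15 (F) = 4095
  4095*16 + 15 (F) = 65535
  65535*16 + 15 (F) = 1048575
  1048575*16 + 15 (F) = 16777215
  16777215*16 + 15 (F) = 268435455
  268435455*16 + 15 (F) = 4294967295
Decimal = 4294967295

4294967295


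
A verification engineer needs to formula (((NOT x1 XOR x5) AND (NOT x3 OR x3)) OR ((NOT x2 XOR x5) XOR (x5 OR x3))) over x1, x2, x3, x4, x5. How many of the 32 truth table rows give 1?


Formula: (((NOT x1 XOR x5) AND (NOT x3 OR x3)) OR ((NOT x2 XOR x5) XOR (x5 OR x3))) over 5 vars (32 rows)
Evaluate each row (x1, x2, x3, x4, x5 as bits, MSB first):
  row 0 [00000]: (((NOT 0 XOR 0) AND (NOT 0 OR 0)) OR ((NOT 0 XOR 0) XOR (0 OR 0))) -> 1
  row 1 [00001]: (((NOT 0 XOR 1) AND (NOT 0 OR 0)) OR ((NOT 0 XOR 1) XOR (1 OR 0))) -> 1
  row 2 [00010]: (((NOT 0 XOR 0) AND (NOT 0 OR 0)) OR ((NOT 0 XOR 0) XOR (0 OR 0))) -> 1
  row 3 [00011]: (((NOT 0 XOR 1) AND (NOT 0 OR 0)) OR ((NOT 0 XOR 1) XOR (1 OR 0))) -> 1
  row 4 [00100]: (((NOT 0 XOR 0) AND (NOT 1 OR 1)) OR ((NOT 0 XOR 0) XOR (0 OR 1))) -> 1
  row 5 [00101]: (((NOT 0 XOR 1) AND (NOT 1 OR 1)) OR ((NOT 0 XOR 1) XOR (1 OR 1))) -> 1
  row 6 [00110]: (((NOT 0 XOR 0) AND (NOT 1 OR 1)) OR ((NOT 0 XOR 0) XOR (0 OR 1))) -> 1
  row 7 [00111]: (((NOT 0 XOR 1) AND (NOT 1 OR 1)) OR ((NOT 0 XOR 1) XOR (1 OR 1))) -> 1
  row 8 [01000]: (((NOT 0 XOR 0) AND (NOT 0 OR 0)) OR ((NOT 1 XOR 0) XOR (0 OR 0))) -> 1
  row 9 [01001]: (((NOT 0 XOR 1) AND (NOT 0 OR 0)) OR ((NOT 1 XOR 1) XOR (1 OR 0))) -> 0
  row 10 [01010]: (((NOT 0 XOR 0) AND (NOT 0 OR 0)) OR ((NOT 1 XOR 0) XOR (0 OR 0))) -> 1
  row 11 [01011]: (((NOT 0 XOR 1) AND (NOT 0 OR 0)) OR ((NOT 1 XOR 1) XOR (1 OR 0))) -> 0
  row 12 [01100]: (((NOT 0 XOR 0) AND (NOT 1 OR 1)) OR ((NOT 1 XOR 0) XOR (0 OR 1))) -> 1
  row 13 [01101]: (((NOT 0 XOR 1) AND (NOT 1 OR 1)) OR ((NOT 1 XOR 1) XOR (1 OR 1))) -> 0
  row 14 [01110]: (((NOT 0 XOR 0) AND (NOT 1 OR 1)) OR ((NOT 1 XOR 0) XOR (0 OR 1))) -> 1
  row 15 [01111]: (((NOT 0 XOR 1) AND (NOT 1 OR 1)) OR ((NOT 1 XOR 1) XOR (1 OR 1))) -> 0
  row 16 [10000]: (((NOT 1 XOR 0) AND (NOT 0 OR 0)) OR ((NOT 0 XOR 0) XOR (0 OR 0))) -> 1
  row 17 [10001]: (((NOT 1 XOR 1) AND (NOT 0 OR 0)) OR ((NOT 0 XOR 1) XOR (1 OR 0))) -> 1
  row 18 [10010]: (((NOT 1 XOR 0) AND (NOT 0 OR 0)) OR ((NOT 0 XOR 0) XOR (0 OR 0))) -> 1
  row 19 [10011]: (((NOT 1 XOR 1) AND (NOT 0 OR 0)) OR ((NOT 0 XOR 1) XOR (1 OR 0))) -> 1
  row 20 [10100]: (((NOT 1 XOR 0) AND (NOT 1 OR 1)) OR ((NOT 0 XOR 0) XOR (0 OR 1))) -> 0
  row 21 [10101]: (((NOT 1 XOR 1) AND (NOT 1 OR 1)) OR ((NOT 0 XOR 1) XOR (1 OR 1))) -> 1
  row 22 [10110]: (((NOT 1 XOR 0) AND (NOT 1 OR 1)) OR ((NOT 0 XOR 0) XOR (0 OR 1))) -> 0
  row 23 [10111]: (((NOT 1 XOR 1) AND (NOT 1 OR 1)) OR ((NOT 0 XOR 1) XOR (1 OR 1))) -> 1
  row 24 [11000]: (((NOT 1 XOR 0) AND (NOT 0 OR 0)) OR ((NOT 1 XOR 0) XOR (0 OR 0))) -> 0
  row 25 [11001]: (((NOT 1 XOR 1) AND (NOT 0 OR 0)) OR ((NOT 1 XOR 1) XOR (1 OR 0))) -> 1
  row 26 [11010]: (((NOT 1 XOR 0) AND (NOT 0 OR 0)) OR ((NOT 1 XOR 0) XOR (0 OR 0))) -> 0
  row 27 [11011]: (((NOT 1 XOR 1) AND (NOT 0 OR 0)) OR ((NOT 1 XOR 1) XOR (1 OR 0))) -> 1
  row 28 [11100]: (((NOT 1 XOR 0) AND (NOT 1 OR 1)) OR ((NOT 1 XOR 0) XOR (0 OR 1))) -> 1
  row 29 [11101]: (((NOT 1 XOR 1) AND (NOT 1 OR 1)) OR ((NOT 1 XOR 1) XOR (1 OR 1))) -> 1
  row 30 [11110]: (((NOT 1 XOR 0) AND (NOT 1 OR 1)) OR ((NOT 1 XOR 0) XOR (0 OR 1))) -> 1
  row 31 [11111]: (((NOT 1 XOR 1) AND (NOT 1 OR 1)) OR ((NOT 1 XOR 1) XOR (1 OR 1))) -> 1
Full result column, 8 rows per line (x1,x2 fixed per line; x3,x4,x5 runs 000..111 left to right):
  rows 0-7 [x1,x2=00]: 11111111  (ones: 8)
  rows 8-15 [x1,x2=01]: 10101010  (ones: 4)
  rows 16-23 [x1,x2=10]: 11110101  (ones: 6)
  rows 24-31 [x1,x2=11]: 01011111  (ones: 6)
Count of 1-rows = 8+4+6+6 = 24

24
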